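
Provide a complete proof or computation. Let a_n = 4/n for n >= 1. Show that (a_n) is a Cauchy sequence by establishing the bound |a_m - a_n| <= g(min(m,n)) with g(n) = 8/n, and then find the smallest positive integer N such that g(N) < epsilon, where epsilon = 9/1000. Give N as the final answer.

For any m, n >= 1, by the triangle inequality:
|a_m - a_n| = |4/m - 4/n| <= 4*1/m + 4*1/n <= 8/min(m,n).
So g(n) = 8/n bounds the Cauchy difference. Since g(n) -> 0, (a_n) is Cauchy.
Now solve g(N) < 9/1000: 8/N < 9/1000 <=> N > 8 / (9/1000) = 8000/9.
The smallest integer strictly greater than 8000/9 is N = 889.
Check: g(889) = 8/889 = 8/889 < 9/1000; g(888) = 1/111 >= 9/1000. So N = 889.

889


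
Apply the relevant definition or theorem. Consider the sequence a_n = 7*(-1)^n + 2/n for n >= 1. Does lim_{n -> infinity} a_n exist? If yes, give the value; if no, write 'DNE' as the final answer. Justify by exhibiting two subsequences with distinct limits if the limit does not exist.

Examine the behaviour of a_n along subsequences.
a_{2k} = 7 + 2/(2k) -> 7. a_{2k+1} = -7 + 2/(2k+1) -> -7.
Since these two subsequential limits are 7 and -7, distinct, the full sequence cannot converge (a convergent sequence has all subsequences tending to the same limit). So lim a_n does not exist.

DNE


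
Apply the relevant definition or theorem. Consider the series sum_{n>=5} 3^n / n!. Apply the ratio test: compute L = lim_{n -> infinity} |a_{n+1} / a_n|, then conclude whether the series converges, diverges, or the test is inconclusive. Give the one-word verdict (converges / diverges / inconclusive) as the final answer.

Let a_n denote the general term. Form the ratio a_{n+1}/a_n and simplify:
a_{n+1}/a_n = 3/(n + 1)
Take the limit as n -> infinity: L = 0.
Since L = 0 < 1, the ratio test implies the series converges.

converges


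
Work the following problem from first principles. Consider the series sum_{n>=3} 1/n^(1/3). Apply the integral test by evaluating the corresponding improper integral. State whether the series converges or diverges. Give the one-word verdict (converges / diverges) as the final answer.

Let f(x) = x^(-1/3). Then f is positive, continuous, and decreasing on [3, infinity), so the integral test applies.
Compute the improper integral int_{3}^infinity f(x) dx:
  antiderivative F(x) = 3*x^(2/3)/2.
  As x -> infinity, F(x) -> infinity (since p = 1/3 < 1).
  So the integral diverges. By the integral test, the series diverges.

diverges


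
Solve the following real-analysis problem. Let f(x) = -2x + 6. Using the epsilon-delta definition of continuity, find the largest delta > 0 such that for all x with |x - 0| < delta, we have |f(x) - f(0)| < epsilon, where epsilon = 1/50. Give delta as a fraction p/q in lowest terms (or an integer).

We compute f(0) = -2*(0) + 6 = 6.
|f(x) - f(0)| = |-2x + 6 - (6)| = |-2(x - 0)| = 2|x - 0|.
We need 2|x - 0| < 1/50, i.e. |x - 0| < 1/50 / 2 = 1/100.
So any delta <= 1/100 works. Conversely, if delta > 1/100, then x = 0 + 1/100 satisfies |x - 0| = 1/100 < delta but |f(x) - f(0)| = 2 * 1/100 = 1/50, which is not < 1/50; so no larger delta works.
Hence the largest such delta is 1/100.

1/100


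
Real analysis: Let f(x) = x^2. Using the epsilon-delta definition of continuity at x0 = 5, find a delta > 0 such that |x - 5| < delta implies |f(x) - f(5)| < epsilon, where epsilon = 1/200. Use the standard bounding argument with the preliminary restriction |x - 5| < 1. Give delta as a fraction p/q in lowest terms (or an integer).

Factor: |x^2 - (5)^2| = |x - 5| * |x + 5|.
Impose |x - 5| < 1 first. Then |x + 5| = |(x - 5) + 2*(5)| <= |x - 5| + 2*|5| < 1 + 10 = 11.
So |x^2 - (5)^2| < delta * 11.
We need delta * 11 <= 1/200, i.e. delta <= 1/200/11 = 1/2200.
Since 1/2200 < 1, this is tighter than 1; take delta = 1/2200.
So delta = 1/2200 works.

1/2200


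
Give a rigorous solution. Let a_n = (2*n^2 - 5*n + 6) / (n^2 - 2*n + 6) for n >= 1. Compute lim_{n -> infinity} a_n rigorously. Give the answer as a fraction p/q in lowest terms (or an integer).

Divide numerator and denominator by n^2, the highest power:
numerator / n^2 = 2 - 5/n + 6/n^2
denominator / n^2 = 1 - 2/n + 6/n^2
As n -> infinity, all terms of the form c/n^k (k >= 1) tend to 0.
So numerator / n^2 -> 2 and denominator / n^2 -> 1.
Therefore lim a_n = 2.

2


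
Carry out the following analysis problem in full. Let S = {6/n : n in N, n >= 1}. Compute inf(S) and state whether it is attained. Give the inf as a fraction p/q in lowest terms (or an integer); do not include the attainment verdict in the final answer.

Analysis:
- Values: 6, 3, 2, 3/2, ... strictly decreasing.
- The maximum is 6 (n=1); sup = 6 (attained).
- The set is bounded below by 0; 6/n -> 0 so 0 is the greatest lower bound.
- 0 is not in the set, so inf = 0 is not attained.
Conclusion: inf(S) = 0, not attained in S.

0


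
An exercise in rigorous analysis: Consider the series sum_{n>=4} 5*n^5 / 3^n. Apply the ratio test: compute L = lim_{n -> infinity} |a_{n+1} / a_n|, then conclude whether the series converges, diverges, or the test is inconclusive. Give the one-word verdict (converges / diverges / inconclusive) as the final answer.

Let a_n denote the general term. Form the ratio a_{n+1}/a_n and simplify:
a_{n+1}/a_n = (n + 1)^5/(3*n^5)
Take the limit as n -> infinity: L = 1/3.
Since L = 1/3 < 1, the ratio test implies the series converges.

converges


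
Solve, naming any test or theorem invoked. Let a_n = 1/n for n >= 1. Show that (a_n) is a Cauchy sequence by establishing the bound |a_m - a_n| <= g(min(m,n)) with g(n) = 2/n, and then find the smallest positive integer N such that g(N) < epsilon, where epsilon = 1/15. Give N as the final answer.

For any m, n >= 1, by the triangle inequality:
|a_m - a_n| = |1/m - 1/n| <= 1/m + 1/n <= 2/min(m,n).
So g(n) = 2/n bounds the Cauchy difference. Since g(n) -> 0, (a_n) is Cauchy.
Now solve g(N) < 1/15: 2/N < 1/15 <=> N > 2 / (1/15) = 30.
The smallest integer strictly greater than 30 is N = 31.
Check: g(31) = 2/31 = 2/31 < 1/15; g(30) = 1/15 >= 1/15. So N = 31.

31


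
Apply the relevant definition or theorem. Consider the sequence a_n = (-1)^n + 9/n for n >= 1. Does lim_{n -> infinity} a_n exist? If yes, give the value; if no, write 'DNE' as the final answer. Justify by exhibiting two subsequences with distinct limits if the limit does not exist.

Examine the behaviour of a_n along subsequences.
a_{2k} = 1 + 9/(2k) -> 1. a_{2k+1} = -1 + 9/(2k+1) -> -1.
Since these two subsequential limits are 1 and -1, distinct, the full sequence cannot converge (a convergent sequence has all subsequences tending to the same limit). So lim a_n does not exist.

DNE


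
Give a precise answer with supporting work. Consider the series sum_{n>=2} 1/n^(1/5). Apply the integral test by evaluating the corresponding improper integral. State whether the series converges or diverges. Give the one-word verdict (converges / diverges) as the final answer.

Let f(x) = x^(-1/5). Then f is positive, continuous, and decreasing on [2, infinity), so the integral test applies.
Compute the improper integral int_{2}^infinity f(x) dx:
  antiderivative F(x) = 5*x^(4/5)/4.
  As x -> infinity, F(x) -> infinity (since p = 1/5 < 1).
  So the integral diverges. By the integral test, the series diverges.

diverges


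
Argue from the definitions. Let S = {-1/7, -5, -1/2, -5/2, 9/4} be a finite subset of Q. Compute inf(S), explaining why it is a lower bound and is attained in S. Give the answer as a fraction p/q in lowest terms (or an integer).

S is finite, so inf(S) = min(S).
Sorted increasing:
-5, -5/2, -1/2, -1/7, 9/4
The extremum is -5.
For every x in S, x >= -5. And -5 is in S, so it is attained.
Therefore inf(S) = -5.

-5


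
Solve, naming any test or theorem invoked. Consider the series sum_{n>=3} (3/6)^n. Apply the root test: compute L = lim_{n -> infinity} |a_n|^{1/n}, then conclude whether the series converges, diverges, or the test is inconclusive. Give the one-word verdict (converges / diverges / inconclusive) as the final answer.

Let a_n denote the general term. Form |a_n|^(1/n) and simplify:
|a_n|^(1/n) = 1/2
Take the limit as n -> infinity: L = 1/2.
Since L = 1/2 < 1, the root test implies convergence.

converges


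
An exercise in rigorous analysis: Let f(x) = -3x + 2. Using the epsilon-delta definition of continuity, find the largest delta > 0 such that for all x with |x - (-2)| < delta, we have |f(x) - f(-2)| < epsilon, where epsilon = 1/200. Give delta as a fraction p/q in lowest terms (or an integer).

We compute f(-2) = -3*(-2) + 2 = 8.
|f(x) - f(-2)| = |-3x + 2 - (8)| = |-3(x - (-2))| = 3|x - (-2)|.
We need 3|x - (-2)| < 1/200, i.e. |x - (-2)| < 1/200 / 3 = 1/600.
So any delta <= 1/600 works. Conversely, if delta > 1/600, then x = -2 + 1/600 satisfies |x - (-2)| = 1/600 < delta but |f(x) - f(-2)| = 3 * 1/600 = 1/200, which is not < 1/200; so no larger delta works.
Hence the largest such delta is 1/600.

1/600


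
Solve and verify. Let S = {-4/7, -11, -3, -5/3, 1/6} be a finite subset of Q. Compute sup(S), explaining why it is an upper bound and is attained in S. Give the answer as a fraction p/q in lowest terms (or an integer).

S is finite, so sup(S) = max(S).
Sorted decreasing:
1/6, -4/7, -5/3, -3, -11
The extremum is 1/6.
For every x in S, x <= 1/6. And 1/6 is in S, so it is attained.
Therefore sup(S) = 1/6.

1/6


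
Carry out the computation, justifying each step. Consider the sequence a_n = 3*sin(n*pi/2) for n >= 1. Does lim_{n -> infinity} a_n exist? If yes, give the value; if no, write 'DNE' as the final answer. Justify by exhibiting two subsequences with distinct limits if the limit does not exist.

Examine the behaviour of a_n along subsequences.
a_{4k+1} = 3*sin(pi/2 + 2k*pi) = 3 -> 3. a_{4k+3} = 3*sin(3pi/2 + 2k*pi) = -3 -> -3.
Since these two subsequential limits are 3 and -3, distinct, the full sequence cannot converge (a convergent sequence has all subsequences tending to the same limit). So lim a_n does not exist.

DNE


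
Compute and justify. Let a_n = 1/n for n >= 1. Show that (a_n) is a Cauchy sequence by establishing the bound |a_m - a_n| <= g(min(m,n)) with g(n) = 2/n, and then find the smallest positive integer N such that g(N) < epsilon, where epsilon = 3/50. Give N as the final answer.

For any m, n >= 1, by the triangle inequality:
|a_m - a_n| = |1/m - 1/n| <= 1/m + 1/n <= 2/min(m,n).
So g(n) = 2/n bounds the Cauchy difference. Since g(n) -> 0, (a_n) is Cauchy.
Now solve g(N) < 3/50: 2/N < 3/50 <=> N > 2 / (3/50) = 100/3.
The smallest integer strictly greater than 100/3 is N = 34.
Check: g(34) = 2/34 = 1/17 < 3/50; g(33) = 2/33 >= 3/50. So N = 34.

34


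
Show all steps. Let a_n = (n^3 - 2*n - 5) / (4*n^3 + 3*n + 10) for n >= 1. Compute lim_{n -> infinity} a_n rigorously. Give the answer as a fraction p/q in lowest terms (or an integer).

Divide numerator and denominator by n^3, the highest power:
numerator / n^3 = 1 - 2/n^2 - 5/n^3
denominator / n^3 = 4 + 3/n^2 + 10/n^3
As n -> infinity, all terms of the form c/n^k (k >= 1) tend to 0.
So numerator / n^3 -> 1 and denominator / n^3 -> 4.
Therefore lim a_n = 1/4.

1/4


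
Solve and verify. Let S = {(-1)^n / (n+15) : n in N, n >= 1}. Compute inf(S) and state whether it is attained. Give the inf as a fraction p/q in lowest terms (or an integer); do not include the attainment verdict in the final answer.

Analysis:
- Values: -1/16, 1/17, -1/18, 1/19, -1/20, ...
- Positive terms (even n): 1/(2+15), 1/(4+15), ... decreasing -> max = 1/17 (n=2).
- Negative terms (odd n): -1/(1+15), -1/(3+15), ... increasing -> min = -1/16 (n=1).
- So sup = 1/17 (attained at n=2); inf = -1/16 (attained at n=1).
Conclusion: inf(S) = -1/16, attained in S.

-1/16


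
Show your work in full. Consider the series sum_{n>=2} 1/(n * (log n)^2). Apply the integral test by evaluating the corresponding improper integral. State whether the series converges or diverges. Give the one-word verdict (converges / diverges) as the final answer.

Let f(x) = 1/(x*log(x)^2). Then f is positive, continuous, and decreasing on [2, infinity), so the integral test applies.
Compute the improper integral int_{2}^infinity f(x) dx:
  antiderivative F(x) = -1/log(x).
  F(x) -> 0 as x -> infinity.  int = 0 - F(2) = 1/log(2) < infinity. By the integral test, the series converges.

converges


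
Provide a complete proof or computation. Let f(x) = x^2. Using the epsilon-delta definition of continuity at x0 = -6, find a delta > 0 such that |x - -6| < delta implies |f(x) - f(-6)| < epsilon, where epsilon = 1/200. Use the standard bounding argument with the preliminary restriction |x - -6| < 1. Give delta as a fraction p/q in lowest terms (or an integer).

Factor: |x^2 - (-6)^2| = |x - -6| * |x + -6|.
Impose |x - -6| < 1 first. Then |x + -6| = |(x - -6) + 2*(-6)| <= |x - -6| + 2*|-6| < 1 + 12 = 13.
So |x^2 - (-6)^2| < delta * 13.
We need delta * 13 <= 1/200, i.e. delta <= 1/200/13 = 1/2600.
Since 1/2600 < 1, this is tighter than 1; take delta = 1/2600.
So delta = 1/2600 works.

1/2600


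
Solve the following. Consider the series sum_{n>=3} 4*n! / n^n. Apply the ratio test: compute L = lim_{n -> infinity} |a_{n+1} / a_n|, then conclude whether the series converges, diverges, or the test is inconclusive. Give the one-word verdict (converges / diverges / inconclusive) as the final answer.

Let a_n denote the general term. Form the ratio a_{n+1}/a_n and simplify:
a_{n+1}/a_n = (n/(n + 1))^n
Take the limit as n -> infinity: L = exp(-1).
Since L = exp(-1) < 1, the ratio test implies the series converges.

converges


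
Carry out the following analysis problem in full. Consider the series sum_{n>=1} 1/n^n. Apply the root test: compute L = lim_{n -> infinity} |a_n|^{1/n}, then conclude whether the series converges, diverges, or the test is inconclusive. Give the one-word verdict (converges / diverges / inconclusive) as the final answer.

Let a_n denote the general term. Form |a_n|^(1/n) and simplify:
|a_n|^(1/n) = 1/n
Take the limit as n -> infinity: L = 0.
Since L = 0 < 1, the root test implies convergence.

converges


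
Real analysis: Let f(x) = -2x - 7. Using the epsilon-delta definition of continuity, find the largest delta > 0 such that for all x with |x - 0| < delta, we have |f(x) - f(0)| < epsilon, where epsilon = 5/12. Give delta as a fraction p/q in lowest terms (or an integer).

We compute f(0) = -2*(0) - 7 = -7.
|f(x) - f(0)| = |-2x - 7 - (-7)| = |-2(x - 0)| = 2|x - 0|.
We need 2|x - 0| < 5/12, i.e. |x - 0| < 5/12 / 2 = 5/24.
So any delta <= 5/24 works. Conversely, if delta > 5/24, then x = 0 + 5/24 satisfies |x - 0| = 5/24 < delta but |f(x) - f(0)| = 2 * 5/24 = 5/12, which is not < 5/12; so no larger delta works.
Hence the largest such delta is 5/24.

5/24


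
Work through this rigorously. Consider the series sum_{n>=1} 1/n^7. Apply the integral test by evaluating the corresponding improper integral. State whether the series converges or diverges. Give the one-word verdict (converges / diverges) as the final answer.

Let f(x) = x^(-7). Then f is positive, continuous, and decreasing on [1, infinity), so the integral test applies.
Compute the improper integral int_{1}^infinity f(x) dx:
  antiderivative F(x) = -1/(6*x^6).
  As x -> infinity, F(x) -> 0 (since p = 7 > 1).
  So int = F(infinity) - F(1) = 0 - (-1/6) = 1/6.
  Finite, so by the integral test, the series converges.

converges


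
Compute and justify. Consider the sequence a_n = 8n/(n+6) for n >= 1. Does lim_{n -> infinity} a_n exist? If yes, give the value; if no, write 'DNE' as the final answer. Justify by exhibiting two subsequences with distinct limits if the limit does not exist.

Examine the behaviour of a_n along subsequences.
Even-n subsequence a_{2k} = 8(2k)/(2k+6) -> 8. Odd-n subsequence a_{2k+1} = 8(2k+1)/(2k+7) -> 8. Both tend to 8, which suggests the limit is 8; verify directly.
|a_n - 8| = |8n - 8(n+6)| / (n+6) = 48/(n+6) < 48/n for every n >= 1.
Given epsilon > 0, choose a positive integer N > 48/epsilon. Then for all n >= N, |a_n - 8| < 48/n <= 48/N < epsilon.
So by the definition of the limit, lim a_n exists and equals 8.

8


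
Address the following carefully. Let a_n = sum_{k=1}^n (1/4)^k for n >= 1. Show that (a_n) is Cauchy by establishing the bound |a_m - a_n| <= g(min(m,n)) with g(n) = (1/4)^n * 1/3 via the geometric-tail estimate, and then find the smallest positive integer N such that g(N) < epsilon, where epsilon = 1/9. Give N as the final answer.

For m > n >= 1: |a_m - a_n| = sum_{k=n+1}^m (1/4)^k < sum_{k=n+1}^infinity (1/4)^k = (1/4)^(n+1) / (1 - 1/4) = (1/4)^n * (1/4) * (4/3) = (1/4)^n * 1/3.
So g(n) = (1/4)^n / 3. Since g(n) -> 0, (a_n) is Cauchy.
Now solve g(N) < 1/9: (1/4)^N / 3 < 1/9 <=> 4^N > 1 / (3 * 1/9) = 3.
Check powers of 4: 4^0 = 1 <= 3, 4^1 = 4 > 3.
So the smallest such N is 1. Check: g(1) = 1/(3 * 4) = 1/12 < 1/9.

1


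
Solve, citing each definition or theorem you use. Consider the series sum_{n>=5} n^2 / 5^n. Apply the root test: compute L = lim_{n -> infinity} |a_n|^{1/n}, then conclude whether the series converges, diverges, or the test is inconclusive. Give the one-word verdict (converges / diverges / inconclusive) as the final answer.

Let a_n denote the general term. Form |a_n|^(1/n) and simplify:
|a_n|^(1/n) = n^(2/n)/5
Take the limit as n -> infinity: L = 1/5.
Since L = 1/5 < 1, the root test implies convergence.

converges


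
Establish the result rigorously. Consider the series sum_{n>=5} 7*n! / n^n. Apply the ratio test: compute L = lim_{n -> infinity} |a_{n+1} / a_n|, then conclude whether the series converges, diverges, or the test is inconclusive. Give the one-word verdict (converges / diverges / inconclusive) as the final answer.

Let a_n denote the general term. Form the ratio a_{n+1}/a_n and simplify:
a_{n+1}/a_n = (n/(n + 1))^n
Take the limit as n -> infinity: L = exp(-1).
Since L = exp(-1) < 1, the ratio test implies the series converges.

converges


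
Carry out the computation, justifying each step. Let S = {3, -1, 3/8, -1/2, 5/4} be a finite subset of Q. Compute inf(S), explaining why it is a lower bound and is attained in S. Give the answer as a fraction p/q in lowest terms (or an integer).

S is finite, so inf(S) = min(S).
Sorted increasing:
-1, -1/2, 3/8, 5/4, 3
The extremum is -1.
For every x in S, x >= -1. And -1 is in S, so it is attained.
Therefore inf(S) = -1.

-1


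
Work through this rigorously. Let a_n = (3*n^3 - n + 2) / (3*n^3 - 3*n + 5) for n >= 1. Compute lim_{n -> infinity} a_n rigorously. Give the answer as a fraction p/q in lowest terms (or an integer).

Divide numerator and denominator by n^3, the highest power:
numerator / n^3 = 3 - 1/n^2 + 2/n^3
denominator / n^3 = 3 - 3/n^2 + 5/n^3
As n -> infinity, all terms of the form c/n^k (k >= 1) tend to 0.
So numerator / n^3 -> 3 and denominator / n^3 -> 3.
Therefore lim a_n = 1.

1


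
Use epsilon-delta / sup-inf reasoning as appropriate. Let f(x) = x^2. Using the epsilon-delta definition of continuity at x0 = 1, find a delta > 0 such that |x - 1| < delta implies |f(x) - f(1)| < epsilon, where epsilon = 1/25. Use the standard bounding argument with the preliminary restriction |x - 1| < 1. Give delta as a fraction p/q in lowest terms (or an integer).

Factor: |x^2 - (1)^2| = |x - 1| * |x + 1|.
Impose |x - 1| < 1 first. Then |x + 1| = |(x - 1) + 2*(1)| <= |x - 1| + 2*|1| < 1 + 2 = 3.
So |x^2 - (1)^2| < delta * 3.
We need delta * 3 <= 1/25, i.e. delta <= 1/25/3 = 1/75.
Since 1/75 < 1, this is tighter than 1; take delta = 1/75.
So delta = 1/75 works.

1/75


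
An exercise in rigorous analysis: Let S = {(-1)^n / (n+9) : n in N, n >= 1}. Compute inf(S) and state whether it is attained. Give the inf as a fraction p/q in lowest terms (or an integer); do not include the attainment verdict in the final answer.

Analysis:
- Values: -1/10, 1/11, -1/12, 1/13, -1/14, ...
- Positive terms (even n): 1/(2+9), 1/(4+9), ... decreasing -> max = 1/11 (n=2).
- Negative terms (odd n): -1/(1+9), -1/(3+9), ... increasing -> min = -1/10 (n=1).
- So sup = 1/11 (attained at n=2); inf = -1/10 (attained at n=1).
Conclusion: inf(S) = -1/10, attained in S.

-1/10


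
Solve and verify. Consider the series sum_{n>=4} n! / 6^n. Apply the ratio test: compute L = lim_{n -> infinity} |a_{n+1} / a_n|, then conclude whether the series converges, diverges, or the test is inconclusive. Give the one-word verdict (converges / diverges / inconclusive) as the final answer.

Let a_n denote the general term. Form the ratio a_{n+1}/a_n and simplify:
a_{n+1}/a_n = n/6 + 1/6
Take the limit as n -> infinity: L = infinity.
Since L = infinity > 1 (or L = infinity), the ratio test implies the series diverges.

diverges


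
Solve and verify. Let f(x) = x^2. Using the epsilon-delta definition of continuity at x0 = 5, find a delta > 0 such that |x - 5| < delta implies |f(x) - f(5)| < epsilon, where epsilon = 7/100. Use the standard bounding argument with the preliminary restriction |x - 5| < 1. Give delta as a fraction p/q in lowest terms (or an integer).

Factor: |x^2 - (5)^2| = |x - 5| * |x + 5|.
Impose |x - 5| < 1 first. Then |x + 5| = |(x - 5) + 2*(5)| <= |x - 5| + 2*|5| < 1 + 10 = 11.
So |x^2 - (5)^2| < delta * 11.
We need delta * 11 <= 7/100, i.e. delta <= 7/100/11 = 7/1100.
Since 7/1100 < 1, this is tighter than 1; take delta = 7/1100.
So delta = 7/1100 works.

7/1100


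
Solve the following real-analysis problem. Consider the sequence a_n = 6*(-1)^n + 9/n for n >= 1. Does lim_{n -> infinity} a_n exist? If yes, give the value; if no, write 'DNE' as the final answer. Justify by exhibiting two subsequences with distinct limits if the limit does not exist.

Examine the behaviour of a_n along subsequences.
a_{2k} = 6 + 9/(2k) -> 6. a_{2k+1} = -6 + 9/(2k+1) -> -6.
Since these two subsequential limits are 6 and -6, distinct, the full sequence cannot converge (a convergent sequence has all subsequences tending to the same limit). So lim a_n does not exist.

DNE


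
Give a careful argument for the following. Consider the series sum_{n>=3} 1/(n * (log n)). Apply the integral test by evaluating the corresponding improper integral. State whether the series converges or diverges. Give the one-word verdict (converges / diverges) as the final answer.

Let f(x) = 1/(x*log(x)). Then f is positive, continuous, and decreasing on [3, infinity), so the integral test applies.
Compute the improper integral int_{3}^infinity f(x) dx:
  antiderivative F(x) = log(log(x)).
  F(x) = log(log(x)) -> infinity as x -> infinity. The integral diverges, so by the integral test, the series diverges.

diverges


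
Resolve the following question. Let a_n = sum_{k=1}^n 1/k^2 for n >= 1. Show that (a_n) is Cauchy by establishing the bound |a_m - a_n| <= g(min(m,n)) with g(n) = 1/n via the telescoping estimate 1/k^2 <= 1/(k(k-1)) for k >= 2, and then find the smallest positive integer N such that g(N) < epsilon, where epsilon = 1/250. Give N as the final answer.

For m > n >= 1: |a_m - a_n| = sum_{k=n+1}^m 1/k^2.
Use 1/k^2 <= 1/(k(k-1)) = 1/(k-1) - 1/k for k >= 2:
sum_{k=n+1}^m 1/k^2 <= sum_{k=n+1}^m (1/(k-1) - 1/k) = 1/n - 1/m <= 1/n.
By symmetry the same bound holds with n,m swapped, so |a_m - a_n| <= 1/min(m,n) = g(min(m,n)). Since g(n) -> 0, (a_n) is Cauchy.
Now solve g(N) < 1/250: 1/N < 1/250 <=> N > 1/(1/250) = 250.
The smallest integer strictly greater than 250 is N = 251.
Check: g(251) = 1/251 < 1/250; g(250) = 1/250 >= 1/250. So N = 251.

251


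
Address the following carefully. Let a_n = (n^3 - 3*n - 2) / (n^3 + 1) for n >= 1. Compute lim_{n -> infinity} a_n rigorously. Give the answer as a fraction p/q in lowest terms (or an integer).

Divide numerator and denominator by n^3, the highest power:
numerator / n^3 = 1 - 3/n^2 - 2/n^3
denominator / n^3 = 1 + n^(-3)
As n -> infinity, all terms of the form c/n^k (k >= 1) tend to 0.
So numerator / n^3 -> 1 and denominator / n^3 -> 1.
Therefore lim a_n = 1.

1


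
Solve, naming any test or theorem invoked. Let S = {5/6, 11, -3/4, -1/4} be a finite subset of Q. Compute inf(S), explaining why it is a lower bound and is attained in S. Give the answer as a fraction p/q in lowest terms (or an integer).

S is finite, so inf(S) = min(S).
Sorted increasing:
-3/4, -1/4, 5/6, 11
The extremum is -3/4.
For every x in S, x >= -3/4. And -3/4 is in S, so it is attained.
Therefore inf(S) = -3/4.

-3/4


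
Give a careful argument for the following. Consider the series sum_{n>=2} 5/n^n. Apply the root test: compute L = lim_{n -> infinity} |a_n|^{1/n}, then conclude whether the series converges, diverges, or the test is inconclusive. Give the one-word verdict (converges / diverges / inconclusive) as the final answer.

Let a_n denote the general term. Form |a_n|^(1/n) and simplify:
|a_n|^(1/n) = 5^(1/n)/n
Take the limit as n -> infinity: L = 0.
Since L = 0 < 1, the root test implies convergence.

converges


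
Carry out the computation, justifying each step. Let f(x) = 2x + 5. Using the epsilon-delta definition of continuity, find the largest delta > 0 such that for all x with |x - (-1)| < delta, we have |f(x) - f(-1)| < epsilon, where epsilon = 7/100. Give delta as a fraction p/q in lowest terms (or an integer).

We compute f(-1) = 2*(-1) + 5 = 3.
|f(x) - f(-1)| = |2x + 5 - (3)| = |2(x - (-1))| = 2|x - (-1)|.
We need 2|x - (-1)| < 7/100, i.e. |x - (-1)| < 7/100 / 2 = 7/200.
So any delta <= 7/200 works. Conversely, if delta > 7/200, then x = -1 + 7/200 satisfies |x - (-1)| = 7/200 < delta but |f(x) - f(-1)| = 2 * 7/200 = 7/100, which is not < 7/100; so no larger delta works.
Hence the largest such delta is 7/200.

7/200


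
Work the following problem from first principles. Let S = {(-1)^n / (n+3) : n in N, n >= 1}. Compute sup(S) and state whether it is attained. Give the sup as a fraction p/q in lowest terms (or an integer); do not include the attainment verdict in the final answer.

Analysis:
- Values: -1/4, 1/5, -1/6, 1/7, -1/8, ...
- Positive terms (even n): 1/(2+3), 1/(4+3), ... decreasing -> max = 1/5 (n=2).
- Negative terms (odd n): -1/(1+3), -1/(3+3), ... increasing -> min = -1/4 (n=1).
- So sup = 1/5 (attained at n=2); inf = -1/4 (attained at n=1).
Conclusion: sup(S) = 1/5, attained in S.

1/5


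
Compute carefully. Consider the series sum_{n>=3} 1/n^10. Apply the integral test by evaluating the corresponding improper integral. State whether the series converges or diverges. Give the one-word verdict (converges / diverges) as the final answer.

Let f(x) = x^(-10). Then f is positive, continuous, and decreasing on [3, infinity), so the integral test applies.
Compute the improper integral int_{3}^infinity f(x) dx:
  antiderivative F(x) = -1/(9*x^9).
  As x -> infinity, F(x) -> 0 (since p = 10 > 1).
  So int = F(infinity) - F(3) = 0 - (-1/177147) = 1/177147.
  Finite, so by the integral test, the series converges.

converges


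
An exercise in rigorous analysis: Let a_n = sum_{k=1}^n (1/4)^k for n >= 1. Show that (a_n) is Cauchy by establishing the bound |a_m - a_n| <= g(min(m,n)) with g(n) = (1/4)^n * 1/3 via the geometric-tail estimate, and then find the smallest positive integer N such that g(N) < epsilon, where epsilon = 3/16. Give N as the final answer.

For m > n >= 1: |a_m - a_n| = sum_{k=n+1}^m (1/4)^k < sum_{k=n+1}^infinity (1/4)^k = (1/4)^(n+1) / (1 - 1/4) = (1/4)^n * (1/4) * (4/3) = (1/4)^n * 1/3.
So g(n) = (1/4)^n / 3. Since g(n) -> 0, (a_n) is Cauchy.
Now solve g(N) < 3/16: (1/4)^N / 3 < 3/16 <=> 4^N > 1 / (3 * 3/16) = 16/9.
Check powers of 4: 4^0 = 1 <= 16/9, 4^1 = 4 > 16/9.
So the smallest such N is 1. Check: g(1) = 1/(3 * 4) = 1/12 < 3/16.

1


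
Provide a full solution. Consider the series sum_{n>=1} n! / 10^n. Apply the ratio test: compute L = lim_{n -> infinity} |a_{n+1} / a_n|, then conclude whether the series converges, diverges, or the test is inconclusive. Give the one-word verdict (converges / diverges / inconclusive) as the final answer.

Let a_n denote the general term. Form the ratio a_{n+1}/a_n and simplify:
a_{n+1}/a_n = n/10 + 1/10
Take the limit as n -> infinity: L = infinity.
Since L = infinity > 1 (or L = infinity), the ratio test implies the series diverges.

diverges


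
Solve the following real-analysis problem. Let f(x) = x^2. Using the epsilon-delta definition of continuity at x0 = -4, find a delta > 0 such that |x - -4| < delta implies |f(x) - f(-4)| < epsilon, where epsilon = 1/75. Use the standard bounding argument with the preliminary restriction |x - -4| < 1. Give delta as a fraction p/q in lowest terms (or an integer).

Factor: |x^2 - (-4)^2| = |x - -4| * |x + -4|.
Impose |x - -4| < 1 first. Then |x + -4| = |(x - -4) + 2*(-4)| <= |x - -4| + 2*|-4| < 1 + 8 = 9.
So |x^2 - (-4)^2| < delta * 9.
We need delta * 9 <= 1/75, i.e. delta <= 1/75/9 = 1/675.
Since 1/675 < 1, this is tighter than 1; take delta = 1/675.
So delta = 1/675 works.

1/675


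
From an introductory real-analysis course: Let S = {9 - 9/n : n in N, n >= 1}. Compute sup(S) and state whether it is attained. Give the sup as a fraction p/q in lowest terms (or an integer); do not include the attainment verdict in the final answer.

Analysis:
- Values: 0, 9/2, 6, 27/4, ... strictly increasing.
- Minimum is 0 (n=1); inf = 0 (attained).
- 9 - 9/n -> 9 from below; sup = 9, not attained.
Conclusion: sup(S) = 9, not attained in S.

9


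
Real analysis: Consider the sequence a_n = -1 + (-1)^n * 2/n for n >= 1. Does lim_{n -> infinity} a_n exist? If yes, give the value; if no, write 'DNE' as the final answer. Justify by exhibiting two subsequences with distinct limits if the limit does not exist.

Examine the behaviour of a_n along subsequences.
Even-n subsequence a_{2k} = -1 + 2/(2k) -> -1. Odd-n subsequence a_{2k+1} = -1 - 2/(2k+1) -> -1. Both tend to -1, which suggests the limit is -1; verify directly.
|a_n - (-1)| = |(-1)^n * 2/n| = 2/n for every n >= 1.
Given epsilon > 0, choose a positive integer N > 2/epsilon. Then for all n >= N, |a_n - (-1)| = 2/n <= 2/N < epsilon.
So by the definition of the limit, lim a_n exists and equals -1.

-1


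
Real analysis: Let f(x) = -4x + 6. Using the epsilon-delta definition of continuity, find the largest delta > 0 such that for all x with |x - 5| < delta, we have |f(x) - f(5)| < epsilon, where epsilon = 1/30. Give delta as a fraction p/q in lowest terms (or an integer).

We compute f(5) = -4*(5) + 6 = -14.
|f(x) - f(5)| = |-4x + 6 - (-14)| = |-4(x - 5)| = 4|x - 5|.
We need 4|x - 5| < 1/30, i.e. |x - 5| < 1/30 / 4 = 1/120.
So any delta <= 1/120 works. Conversely, if delta > 1/120, then x = 5 + 1/120 satisfies |x - 5| = 1/120 < delta but |f(x) - f(5)| = 4 * 1/120 = 1/30, which is not < 1/30; so no larger delta works.
Hence the largest such delta is 1/120.

1/120


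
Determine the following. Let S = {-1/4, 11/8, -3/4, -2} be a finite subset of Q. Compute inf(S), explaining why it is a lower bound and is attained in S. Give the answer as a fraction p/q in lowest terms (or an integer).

S is finite, so inf(S) = min(S).
Sorted increasing:
-2, -3/4, -1/4, 11/8
The extremum is -2.
For every x in S, x >= -2. And -2 is in S, so it is attained.
Therefore inf(S) = -2.

-2


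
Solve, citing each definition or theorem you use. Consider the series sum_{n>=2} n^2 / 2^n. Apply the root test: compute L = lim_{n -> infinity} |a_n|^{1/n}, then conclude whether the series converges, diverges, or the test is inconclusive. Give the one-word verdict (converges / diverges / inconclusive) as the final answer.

Let a_n denote the general term. Form |a_n|^(1/n) and simplify:
|a_n|^(1/n) = n^(2/n)/2
Take the limit as n -> infinity: L = 1/2.
Since L = 1/2 < 1, the root test implies convergence.

converges


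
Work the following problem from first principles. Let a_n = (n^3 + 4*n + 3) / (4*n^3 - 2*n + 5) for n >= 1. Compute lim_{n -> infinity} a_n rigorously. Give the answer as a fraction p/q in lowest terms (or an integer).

Divide numerator and denominator by n^3, the highest power:
numerator / n^3 = 1 + 4/n^2 + 3/n^3
denominator / n^3 = 4 - 2/n^2 + 5/n^3
As n -> infinity, all terms of the form c/n^k (k >= 1) tend to 0.
So numerator / n^3 -> 1 and denominator / n^3 -> 4.
Therefore lim a_n = 1/4.

1/4


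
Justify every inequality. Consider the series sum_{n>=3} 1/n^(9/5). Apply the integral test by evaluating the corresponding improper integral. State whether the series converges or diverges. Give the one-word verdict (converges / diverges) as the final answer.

Let f(x) = x^(-9/5). Then f is positive, continuous, and decreasing on [3, infinity), so the integral test applies.
Compute the improper integral int_{3}^infinity f(x) dx:
  antiderivative F(x) = -5/(4*x^(4/5)).
  As x -> infinity, F(x) -> 0 (since p = 9/5 > 1).
  So int = F(infinity) - F(3) = 0 - (-5*3^(1/5)/12) = 5*3^(1/5)/12.
  Finite, so by the integral test, the series converges.

converges


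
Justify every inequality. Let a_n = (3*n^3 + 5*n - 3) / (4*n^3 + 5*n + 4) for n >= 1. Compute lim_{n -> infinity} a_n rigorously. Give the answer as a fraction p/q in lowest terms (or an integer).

Divide numerator and denominator by n^3, the highest power:
numerator / n^3 = 3 + 5/n^2 - 3/n^3
denominator / n^3 = 4 + 5/n^2 + 4/n^3
As n -> infinity, all terms of the form c/n^k (k >= 1) tend to 0.
So numerator / n^3 -> 3 and denominator / n^3 -> 4.
Therefore lim a_n = 3/4.

3/4


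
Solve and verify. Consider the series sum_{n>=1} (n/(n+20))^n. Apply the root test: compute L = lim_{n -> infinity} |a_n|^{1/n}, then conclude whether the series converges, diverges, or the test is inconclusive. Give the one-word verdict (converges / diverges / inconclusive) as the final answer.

Let a_n denote the general term. Form |a_n|^(1/n) and simplify:
|a_n|^(1/n) = n/(n + 20)
Take the limit as n -> infinity: L = 1.
Since L = 1, the root test is inconclusive. (In fact a_n = (n/(n+20))^n -> e^(-20) != 0, so the nth-term test shows divergence; but the root test itself gives no conclusion.)

inconclusive


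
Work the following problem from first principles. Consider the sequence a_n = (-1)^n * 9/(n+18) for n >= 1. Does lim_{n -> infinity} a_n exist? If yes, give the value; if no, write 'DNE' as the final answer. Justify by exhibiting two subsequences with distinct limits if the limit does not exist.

Examine the behaviour of a_n along subsequences.
Even-n subsequence a_{2k} = 9/(2k+18) -> 0. Odd-n subsequence a_{2k+1} = -9/(2k+19) -> 0. Both tend to 0, which suggests the limit is 0; verify directly.
|a_n - 0| = 9/(n+18) < 9/n for every n >= 1.
Given epsilon > 0, choose a positive integer N > 9/epsilon. Then for all n >= N, |a_n| < 9/n <= 9/N < epsilon.
So by the definition of the limit, lim a_n exists and equals 0.

0


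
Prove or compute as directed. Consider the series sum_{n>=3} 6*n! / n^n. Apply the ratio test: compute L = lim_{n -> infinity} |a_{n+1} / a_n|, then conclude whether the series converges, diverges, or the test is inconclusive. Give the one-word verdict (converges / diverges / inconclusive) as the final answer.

Let a_n denote the general term. Form the ratio a_{n+1}/a_n and simplify:
a_{n+1}/a_n = (n/(n + 1))^n
Take the limit as n -> infinity: L = exp(-1).
Since L = exp(-1) < 1, the ratio test implies the series converges.

converges


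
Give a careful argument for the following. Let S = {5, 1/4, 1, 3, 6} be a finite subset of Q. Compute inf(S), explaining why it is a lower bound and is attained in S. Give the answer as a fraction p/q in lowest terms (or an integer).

S is finite, so inf(S) = min(S).
Sorted increasing:
1/4, 1, 3, 5, 6
The extremum is 1/4.
For every x in S, x >= 1/4. And 1/4 is in S, so it is attained.
Therefore inf(S) = 1/4.

1/4


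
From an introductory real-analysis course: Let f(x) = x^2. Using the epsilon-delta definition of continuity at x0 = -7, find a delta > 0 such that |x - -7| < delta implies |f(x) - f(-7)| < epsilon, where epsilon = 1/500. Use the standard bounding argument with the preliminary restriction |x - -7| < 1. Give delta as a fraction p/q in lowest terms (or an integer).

Factor: |x^2 - (-7)^2| = |x - -7| * |x + -7|.
Impose |x - -7| < 1 first. Then |x + -7| = |(x - -7) + 2*(-7)| <= |x - -7| + 2*|-7| < 1 + 14 = 15.
So |x^2 - (-7)^2| < delta * 15.
We need delta * 15 <= 1/500, i.e. delta <= 1/500/15 = 1/7500.
Since 1/7500 < 1, this is tighter than 1; take delta = 1/7500.
So delta = 1/7500 works.

1/7500


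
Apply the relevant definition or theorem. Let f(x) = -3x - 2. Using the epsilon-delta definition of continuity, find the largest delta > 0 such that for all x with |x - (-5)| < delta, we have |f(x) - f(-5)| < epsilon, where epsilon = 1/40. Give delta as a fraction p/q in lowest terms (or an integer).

We compute f(-5) = -3*(-5) - 2 = 13.
|f(x) - f(-5)| = |-3x - 2 - (13)| = |-3(x - (-5))| = 3|x - (-5)|.
We need 3|x - (-5)| < 1/40, i.e. |x - (-5)| < 1/40 / 3 = 1/120.
So any delta <= 1/120 works. Conversely, if delta > 1/120, then x = -5 + 1/120 satisfies |x - (-5)| = 1/120 < delta but |f(x) - f(-5)| = 3 * 1/120 = 1/40, which is not < 1/40; so no larger delta works.
Hence the largest such delta is 1/120.

1/120


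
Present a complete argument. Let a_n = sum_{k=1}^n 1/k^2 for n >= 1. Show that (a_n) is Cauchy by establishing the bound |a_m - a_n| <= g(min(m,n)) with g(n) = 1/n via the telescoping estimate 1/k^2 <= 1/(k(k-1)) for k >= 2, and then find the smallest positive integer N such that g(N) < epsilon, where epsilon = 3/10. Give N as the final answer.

For m > n >= 1: |a_m - a_n| = sum_{k=n+1}^m 1/k^2.
Use 1/k^2 <= 1/(k(k-1)) = 1/(k-1) - 1/k for k >= 2:
sum_{k=n+1}^m 1/k^2 <= sum_{k=n+1}^m (1/(k-1) - 1/k) = 1/n - 1/m <= 1/n.
By symmetry the same bound holds with n,m swapped, so |a_m - a_n| <= 1/min(m,n) = g(min(m,n)). Since g(n) -> 0, (a_n) is Cauchy.
Now solve g(N) < 3/10: 1/N < 3/10 <=> N > 1/(3/10) = 10/3.
The smallest integer strictly greater than 10/3 is N = 4.
Check: g(4) = 1/4 < 3/10; g(3) = 1/3 >= 3/10. So N = 4.

4


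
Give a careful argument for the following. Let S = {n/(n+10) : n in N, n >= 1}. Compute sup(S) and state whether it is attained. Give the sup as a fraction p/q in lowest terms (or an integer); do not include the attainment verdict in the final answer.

Analysis:
- Values: 1/11, 1/6, 3/13, 2/7, ... strictly increasing.
- Minimum is 1/11 (n=1); inf = 1/11 (attained).
- n/(n+10) = 1 - 10/(n+10) -> 1 from below as n -> infinity, and never equals 1.
- So sup = 1 (not attained).
Conclusion: sup(S) = 1, not attained in S.

1


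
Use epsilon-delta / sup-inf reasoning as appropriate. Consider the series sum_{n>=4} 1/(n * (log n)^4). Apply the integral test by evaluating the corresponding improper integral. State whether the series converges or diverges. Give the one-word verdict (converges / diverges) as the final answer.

Let f(x) = 1/(x*log(x)^4). Then f is positive, continuous, and decreasing on [4, infinity), so the integral test applies.
Compute the improper integral int_{4}^infinity f(x) dx:
  antiderivative F(x) = -1/(3*log(x)^3).
  F(x) -> 0 as x -> infinity.  int = 0 - F(4) = 1/(3*log(4)^3) < infinity. By the integral test, the series converges.

converges


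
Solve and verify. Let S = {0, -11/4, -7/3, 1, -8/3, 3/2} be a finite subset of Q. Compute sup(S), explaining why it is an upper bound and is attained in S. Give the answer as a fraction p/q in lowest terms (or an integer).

S is finite, so sup(S) = max(S).
Sorted decreasing:
3/2, 1, 0, -7/3, -8/3, -11/4
The extremum is 3/2.
For every x in S, x <= 3/2. And 3/2 is in S, so it is attained.
Therefore sup(S) = 3/2.

3/2


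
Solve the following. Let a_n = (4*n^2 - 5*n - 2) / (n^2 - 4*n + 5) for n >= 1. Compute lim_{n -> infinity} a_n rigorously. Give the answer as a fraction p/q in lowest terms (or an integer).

Divide numerator and denominator by n^2, the highest power:
numerator / n^2 = 4 - 5/n - 2/n^2
denominator / n^2 = 1 - 4/n + 5/n^2
As n -> infinity, all terms of the form c/n^k (k >= 1) tend to 0.
So numerator / n^2 -> 4 and denominator / n^2 -> 1.
Therefore lim a_n = 4.

4


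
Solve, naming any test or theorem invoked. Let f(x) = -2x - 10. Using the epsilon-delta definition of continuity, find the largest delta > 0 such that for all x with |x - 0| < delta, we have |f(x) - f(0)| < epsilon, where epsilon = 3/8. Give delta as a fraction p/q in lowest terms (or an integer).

We compute f(0) = -2*(0) - 10 = -10.
|f(x) - f(0)| = |-2x - 10 - (-10)| = |-2(x - 0)| = 2|x - 0|.
We need 2|x - 0| < 3/8, i.e. |x - 0| < 3/8 / 2 = 3/16.
So any delta <= 3/16 works. Conversely, if delta > 3/16, then x = 0 + 3/16 satisfies |x - 0| = 3/16 < delta but |f(x) - f(0)| = 2 * 3/16 = 3/8, which is not < 3/8; so no larger delta works.
Hence the largest such delta is 3/16.

3/16
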